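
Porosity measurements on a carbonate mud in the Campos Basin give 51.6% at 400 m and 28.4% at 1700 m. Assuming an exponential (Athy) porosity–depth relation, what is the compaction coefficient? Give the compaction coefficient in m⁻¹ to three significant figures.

Working in km (1 km = 1000 m; k in km⁻¹ = k in m⁻¹ × 1000):
Athy: phi(z) = phi₀ e^(−kz) ⇒ phi₁/phi₂ = e^{k(z₂−z₁)} ⇒ k = ln(phi₁/phi₂)/(z₂−z₁)
k = ln(0.516/0.284) / (1.7 − 0.4) = ln(1.817) / 1.3 = 0.5971 / 1.3 = 0.4593 km⁻¹

0.000459 m⁻¹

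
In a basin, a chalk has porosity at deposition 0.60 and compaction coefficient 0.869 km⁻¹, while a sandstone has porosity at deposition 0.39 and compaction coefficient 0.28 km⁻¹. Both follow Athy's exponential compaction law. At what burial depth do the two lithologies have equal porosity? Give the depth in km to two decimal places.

0.73 km

Set phi₀ₐ e^(−cₐZ) = phi₀ᵦ e^(−cᵦZ) ⇒ ln(phi₀ₐ/phi₀ᵦ) = (cₐ − cᵦ)·Z
Z = ln(0.6/0.39) / (0.869 − 0.28) = 0.4308 / 0.589 = 0.731 km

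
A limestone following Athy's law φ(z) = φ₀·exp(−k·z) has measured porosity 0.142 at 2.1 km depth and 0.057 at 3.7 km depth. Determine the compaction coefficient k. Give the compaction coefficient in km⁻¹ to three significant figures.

0.570 km⁻¹

Athy: φ(z) = φ₀ e^(−kz) ⇒ φ₁/φ₂ = e^{k(z₂−z₁)} ⇒ k = ln(φ₁/φ₂)/(z₂−z₁)
k = ln(0.142/0.057) / (3.7 − 2.1) = ln(2.491) / 1.6 = 0.9128 / 1.6 = 0.5705 km⁻¹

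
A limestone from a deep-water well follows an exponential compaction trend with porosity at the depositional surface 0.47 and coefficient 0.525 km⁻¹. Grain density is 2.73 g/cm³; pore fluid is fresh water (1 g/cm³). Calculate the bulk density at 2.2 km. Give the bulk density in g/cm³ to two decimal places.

Porosity at depth: phi = 0.47·exp(−0.525×2.2) = 0.47×0.3151 = 0.1481
Bulk density: ρ_b = (1−phi)ρ_g + phi·ρ_f = 0.8519×2.73 + 0.1481×1
       = 2.326 + 0.148 = 2.474 g/cm³

2.47 g/cm³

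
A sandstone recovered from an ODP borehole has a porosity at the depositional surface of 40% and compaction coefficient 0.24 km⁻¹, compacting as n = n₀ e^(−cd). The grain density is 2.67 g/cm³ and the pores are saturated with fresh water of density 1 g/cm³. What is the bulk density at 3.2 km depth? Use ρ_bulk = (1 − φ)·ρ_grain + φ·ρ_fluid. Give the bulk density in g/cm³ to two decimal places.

2.36 g/cm³

Porosity at depth: n = 0.4·exp(−0.24×3.2) = 0.4×0.4639 = 0.1856
Bulk density: ρ_b = (1−n)ρ_g + n·ρ_f = 0.8144×2.67 + 0.1856×1
       = 2.175 + 0.186 = 2.360 g/cm³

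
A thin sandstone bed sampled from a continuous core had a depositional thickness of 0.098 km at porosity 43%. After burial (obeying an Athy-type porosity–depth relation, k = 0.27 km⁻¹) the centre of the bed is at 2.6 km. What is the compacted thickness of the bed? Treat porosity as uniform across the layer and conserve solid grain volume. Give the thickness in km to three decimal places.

0.071 km

Porosity at 2.6 km: n = 0.43·exp(−0.27×2.6) = 0.2131
Solid-volume conservation: h(1−n) = h₀(1−n₀) ⇒ h = h₀·(1−n₀)/(1−n)
h = 0.098 × (1 − 0.43)/(1 − 0.2131) = 0.098 × 0.7244 = 0.0710 km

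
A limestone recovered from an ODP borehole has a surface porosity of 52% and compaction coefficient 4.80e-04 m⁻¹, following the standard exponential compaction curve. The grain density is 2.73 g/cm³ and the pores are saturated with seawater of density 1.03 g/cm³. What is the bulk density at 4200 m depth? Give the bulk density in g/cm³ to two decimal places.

2.61 g/cm³

Working in km (1 km = 1000 m; k in km⁻¹ = k in m⁻¹ × 1000):
Porosity at depth: φ = 0.52·exp(−0.48×4.2) = 0.52×0.1332 = 0.0693
Bulk density: ρ_b = (1−φ)ρ_g + φ·ρ_f = 0.9307×2.73 + 0.0693×1.03
       = 2.541 + 0.071 = 2.612 g/cm³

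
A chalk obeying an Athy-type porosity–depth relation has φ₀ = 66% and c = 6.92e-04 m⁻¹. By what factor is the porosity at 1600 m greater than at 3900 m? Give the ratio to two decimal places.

4.91

Working in km (1 km = 1000 m; c in km⁻¹ = c in m⁻¹ × 1000):
φ(d₁)/φ(d₂) = e^(−c·d₁)/e^(−c·d₂) = e^{c(d₂−d₁)}
= exp(0.692 × 2.3) = exp(1.592) = 4.9116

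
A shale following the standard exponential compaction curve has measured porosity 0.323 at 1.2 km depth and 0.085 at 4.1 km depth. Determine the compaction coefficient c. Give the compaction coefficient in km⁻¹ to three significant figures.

Athy: n(z) = n₀ e^(−cz) ⇒ n₁/n₂ = e^{c(z₂−z₁)} ⇒ c = ln(n₁/n₂)/(z₂−z₁)
c = ln(0.323/0.085) / (4.1 − 1.2) = ln(3.8) / 2.9 = 1.3350 / 2.9 = 0.4603 km⁻¹

0.460 km⁻¹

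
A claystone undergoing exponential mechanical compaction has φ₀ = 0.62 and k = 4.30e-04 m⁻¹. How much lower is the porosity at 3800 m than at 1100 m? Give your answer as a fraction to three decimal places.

Working in km (1 km = 1000 m; k in km⁻¹ = k in m⁻¹ × 1000):
φ(1.1) = 0.62·e^(−0.43×1.1) = 0.3863
φ(3.8) = 0.62·e^(−0.43×3.8) = 0.1210
Δφ = 0.3863 − 0.1210 = 0.2653

0.265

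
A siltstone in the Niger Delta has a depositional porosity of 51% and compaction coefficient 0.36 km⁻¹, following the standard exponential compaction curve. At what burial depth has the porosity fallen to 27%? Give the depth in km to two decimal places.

Invert Athy's law: Z = ln(n₀/n) / c
Z = ln(0.51/0.27) / 0.36 = ln(1.889) / 0.36 = 0.6360 / 0.36 = 1.767 km

1.77 km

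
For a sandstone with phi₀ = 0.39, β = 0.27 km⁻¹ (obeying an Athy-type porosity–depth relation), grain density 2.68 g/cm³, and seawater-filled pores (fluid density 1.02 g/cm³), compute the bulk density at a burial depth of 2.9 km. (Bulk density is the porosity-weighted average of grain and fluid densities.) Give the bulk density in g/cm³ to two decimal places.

2.38 g/cm³

Porosity at depth: phi = 0.39·exp(−0.27×2.9) = 0.39×0.4570 = 0.1782
Bulk density: ρ_b = (1−phi)ρ_g + phi·ρ_f = 0.8218×2.68 + 0.1782×1.02
       = 2.202 + 0.182 = 2.384 g/cm³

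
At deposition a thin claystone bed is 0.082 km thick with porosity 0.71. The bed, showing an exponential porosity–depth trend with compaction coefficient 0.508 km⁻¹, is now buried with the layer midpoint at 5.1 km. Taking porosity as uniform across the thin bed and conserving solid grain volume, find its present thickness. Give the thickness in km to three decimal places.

0.025 km

Porosity at 5.1 km: phi = 0.71·exp(−0.508×5.1) = 0.0532
Solid-volume conservation: h(1−phi) = h₀(1−phi₀) ⇒ h = h₀·(1−phi₀)/(1−phi)
h = 0.082 × (1 − 0.71)/(1 − 0.0532) = 0.082 × 0.3063 = 0.0251 km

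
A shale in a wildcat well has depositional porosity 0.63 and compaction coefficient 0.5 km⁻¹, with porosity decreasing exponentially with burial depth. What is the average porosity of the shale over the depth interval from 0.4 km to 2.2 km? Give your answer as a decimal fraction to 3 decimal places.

⟨phi⟩ = (1/(z₂−z₁)) ∫ phi₀ e^(−cz) dz = phi₀·(e^(−c·z₁) − e^(−c·z₂)) / (c·(z₂−z₁))
e^(−0.5×0.4) = 0.8187; e^(−0.5×2.2) = 0.3329
⟨phi⟩ = 0.63 × (0.8187 − 0.3329) / (0.5 × 1.8) = 0.63 × 0.5398 = 0.3401

0.340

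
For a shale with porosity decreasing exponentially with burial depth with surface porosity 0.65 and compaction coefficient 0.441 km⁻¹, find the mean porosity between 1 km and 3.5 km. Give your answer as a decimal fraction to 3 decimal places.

⟨n⟩ = (1/(Z₂−Z₁)) ∫ n₀ e^(−βZ) dZ = n₀·(e^(−β·Z₁) − e^(−β·Z₂)) / (β·(Z₂−Z₁))
e^(−0.441×1) = 0.6434; e^(−0.441×3.5) = 0.2136
⟨n⟩ = 0.65 × (0.6434 − 0.2136) / (0.441 × 2.5) = 0.65 × 0.3898 = 0.2534

0.253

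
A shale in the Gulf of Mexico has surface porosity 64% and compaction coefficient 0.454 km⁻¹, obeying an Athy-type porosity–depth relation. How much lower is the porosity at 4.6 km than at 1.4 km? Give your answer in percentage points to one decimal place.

26.0 percentage points

n(1.4) = 0.64·e^(−0.454×1.4) = 0.3390
n(4.6) = 0.64·e^(−0.454×4.6) = 0.0793
Δn = 0.3390 − 0.0793 = 0.2597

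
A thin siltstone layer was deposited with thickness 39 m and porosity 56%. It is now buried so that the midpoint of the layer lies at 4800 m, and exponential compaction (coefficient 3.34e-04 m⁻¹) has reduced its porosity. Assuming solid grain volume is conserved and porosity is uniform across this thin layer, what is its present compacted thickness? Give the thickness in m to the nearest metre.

Working in km (1 km = 1000 m; k in km⁻¹ = k in m⁻¹ × 1000):
Porosity at 4.8 km: φ = 0.56·exp(−0.334×4.8) = 0.1127
Solid-volume conservation: h(1−φ) = h₀(1−φ₀) ⇒ h = h₀·(1−φ₀)/(1−φ)
h = 0.039 × (1 − 0.56)/(1 − 0.1127) = 0.039 × 0.4959 = 0.0193 km

19 m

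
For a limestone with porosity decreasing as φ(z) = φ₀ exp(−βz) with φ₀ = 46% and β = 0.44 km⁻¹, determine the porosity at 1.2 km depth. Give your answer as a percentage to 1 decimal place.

φ = φ₀·exp(−β·z) = 0.46 × exp(−0.44 × 1.2) = 0.46 × exp(−0.528)
  = 0.46 × 0.5898 = 0.2713

27.1%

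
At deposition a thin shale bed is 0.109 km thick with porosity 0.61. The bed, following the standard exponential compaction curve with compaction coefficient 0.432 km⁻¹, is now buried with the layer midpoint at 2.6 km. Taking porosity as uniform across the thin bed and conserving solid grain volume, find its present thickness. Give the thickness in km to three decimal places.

Porosity at 2.6 km: n = 0.61·exp(−0.432×2.6) = 0.1984
Solid-volume conservation: h(1−n) = h₀(1−n₀) ⇒ h = h₀·(1−n₀)/(1−n)
h = 0.109 × (1 − 0.61)/(1 − 0.1984) = 0.109 × 0.4865 = 0.0530 km

0.053 km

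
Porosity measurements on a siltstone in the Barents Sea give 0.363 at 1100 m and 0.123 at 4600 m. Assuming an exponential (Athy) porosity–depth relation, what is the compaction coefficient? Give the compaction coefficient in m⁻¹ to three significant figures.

0.000309 m⁻¹

Working in km (1 km = 1000 m; β in km⁻¹ = β in m⁻¹ × 1000):
Athy: φ(Z) = φ₀ e^(−βZ) ⇒ φ₁/φ₂ = e^{β(Z₂−Z₁)} ⇒ β = ln(φ₁/φ₂)/(Z₂−Z₁)
β = ln(0.363/0.123) / (4.6 − 1.1) = ln(2.951) / 3.5 = 1.0822 / 3.5 = 0.3092 km⁻¹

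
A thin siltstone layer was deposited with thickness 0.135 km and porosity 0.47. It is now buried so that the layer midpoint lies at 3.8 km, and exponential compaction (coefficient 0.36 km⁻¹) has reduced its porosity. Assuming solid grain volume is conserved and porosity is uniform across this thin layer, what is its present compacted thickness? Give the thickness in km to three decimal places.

0.081 km

Porosity at 3.8 km: n = 0.47·exp(−0.36×3.8) = 0.1197
Solid-volume conservation: h(1−n) = h₀(1−n₀) ⇒ h = h₀·(1−n₀)/(1−n)
h = 0.135 × (1 − 0.47)/(1 − 0.1197) = 0.135 × 0.6020 = 0.0813 km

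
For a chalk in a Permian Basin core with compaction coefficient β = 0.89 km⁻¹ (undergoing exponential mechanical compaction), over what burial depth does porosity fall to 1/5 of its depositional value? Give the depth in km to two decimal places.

1.81 km

φ/φ₀ = 1/5 ⇒ exp(−β·Z) = 1/5 ⇒ Z = ln(5) / β
Z = 1.6094 / 0.89 = 1.808 km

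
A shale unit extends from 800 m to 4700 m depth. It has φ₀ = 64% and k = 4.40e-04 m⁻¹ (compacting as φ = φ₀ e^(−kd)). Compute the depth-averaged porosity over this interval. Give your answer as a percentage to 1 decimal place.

21.5%

Working in km (1 km = 1000 m; k in km⁻¹ = k in m⁻¹ × 1000):
⟨φ⟩ = (1/(d₂−d₁)) ∫ φ₀ e^(−kd) dd = φ₀·(e^(−k·d₁) − e^(−k·d₂)) / (k·(d₂−d₁))
e^(−0.44×0.8) = 0.7033; e^(−0.44×4.7) = 0.1264
⟨φ⟩ = 0.64 × (0.7033 − 0.1264) / (0.44 × 3.9) = 0.64 × 0.3362 = 0.2151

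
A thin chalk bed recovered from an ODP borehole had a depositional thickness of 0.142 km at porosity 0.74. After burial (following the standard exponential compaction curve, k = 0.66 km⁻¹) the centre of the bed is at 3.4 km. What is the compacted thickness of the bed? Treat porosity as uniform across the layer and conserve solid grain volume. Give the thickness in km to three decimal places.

Porosity at 3.4 km: n = 0.74·exp(−0.66×3.4) = 0.0785
Solid-volume conservation: h(1−n) = h₀(1−n₀) ⇒ h = h₀·(1−n₀)/(1−n)
h = 0.142 × (1 − 0.74)/(1 − 0.0785) = 0.142 × 0.2821 = 0.0401 km

0.040 km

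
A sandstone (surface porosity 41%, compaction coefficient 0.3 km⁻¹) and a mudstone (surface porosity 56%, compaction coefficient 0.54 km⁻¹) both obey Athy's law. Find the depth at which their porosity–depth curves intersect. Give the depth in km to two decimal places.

1.30 km

Set φ₀ₐ e^(−βₐZ) = φ₀ᵦ e^(−βᵦZ) ⇒ ln(φ₀ₐ/φ₀ᵦ) = (βₐ − βᵦ)·Z
Z = ln(0.41/0.56) / (0.3 − 0.54) = -0.3118 / -0.24 = 1.299 km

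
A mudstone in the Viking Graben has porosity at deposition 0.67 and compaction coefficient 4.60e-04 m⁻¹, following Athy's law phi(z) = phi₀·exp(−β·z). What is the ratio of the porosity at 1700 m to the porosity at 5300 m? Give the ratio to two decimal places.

5.24

Working in km (1 km = 1000 m; β in km⁻¹ = β in m⁻¹ × 1000):
phi(z₁)/phi(z₂) = e^(−β·z₁)/e^(−β·z₂) = e^{β(z₂−z₁)}
= exp(0.46 × 3.6) = exp(1.656) = 5.2383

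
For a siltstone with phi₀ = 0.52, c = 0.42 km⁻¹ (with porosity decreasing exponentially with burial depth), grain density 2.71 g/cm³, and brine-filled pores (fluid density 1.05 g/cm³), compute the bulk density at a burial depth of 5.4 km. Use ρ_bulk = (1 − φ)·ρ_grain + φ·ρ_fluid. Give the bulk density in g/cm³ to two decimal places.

2.62 g/cm³

Porosity at depth: phi = 0.52·exp(−0.42×5.4) = 0.52×0.1035 = 0.0538
Bulk density: ρ_b = (1−phi)ρ_g + phi·ρ_f = 0.9462×2.71 + 0.0538×1.05
       = 2.564 + 0.057 = 2.621 g/cm³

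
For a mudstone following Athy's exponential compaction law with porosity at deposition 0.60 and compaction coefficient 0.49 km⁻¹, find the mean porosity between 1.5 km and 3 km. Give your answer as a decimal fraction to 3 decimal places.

⟨phi⟩ = (1/(Z₂−Z₁)) ∫ phi₀ e^(−cZ) dZ = phi₀·(e^(−c·Z₁) − e^(−c·Z₂)) / (c·(Z₂−Z₁))
e^(−0.49×1.5) = 0.4795; e^(−0.49×3) = 0.2299
⟨phi⟩ = 0.6 × (0.4795 − 0.2299) / (0.49 × 1.5) = 0.6 × 0.3396 = 0.2037

0.204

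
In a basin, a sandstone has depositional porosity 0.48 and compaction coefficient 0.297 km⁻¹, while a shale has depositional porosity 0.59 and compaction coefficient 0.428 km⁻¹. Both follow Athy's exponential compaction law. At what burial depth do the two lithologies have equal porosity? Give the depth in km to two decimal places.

Set n₀ₐ e^(−βₐZ) = n₀ᵦ e^(−βᵦZ) ⇒ ln(n₀ₐ/n₀ᵦ) = (βₐ − βᵦ)·Z
Z = ln(0.48/0.59) / (0.297 − 0.428) = -0.2063 / -0.131 = 1.575 km

1.58 km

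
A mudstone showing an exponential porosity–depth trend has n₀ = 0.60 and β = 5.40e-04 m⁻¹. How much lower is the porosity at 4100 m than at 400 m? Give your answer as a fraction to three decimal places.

Working in km (1 km = 1000 m; β in km⁻¹ = β in m⁻¹ × 1000):
n(0.4) = 0.6·e^(−0.54×0.4) = 0.4834
n(4.1) = 0.6·e^(−0.54×4.1) = 0.0656
Δn = 0.4834 − 0.0656 = 0.4179

0.418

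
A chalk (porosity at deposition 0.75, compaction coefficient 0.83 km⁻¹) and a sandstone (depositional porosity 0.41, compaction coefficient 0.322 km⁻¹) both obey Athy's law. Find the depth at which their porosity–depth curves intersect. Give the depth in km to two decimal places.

1.19 km

Set phi₀ₐ e^(−βₐz) = phi₀ᵦ e^(−βᵦz) ⇒ ln(phi₀ₐ/phi₀ᵦ) = (βₐ − βᵦ)·z
z = ln(0.75/0.41) / (0.83 − 0.322) = 0.6039 / 0.508 = 1.189 km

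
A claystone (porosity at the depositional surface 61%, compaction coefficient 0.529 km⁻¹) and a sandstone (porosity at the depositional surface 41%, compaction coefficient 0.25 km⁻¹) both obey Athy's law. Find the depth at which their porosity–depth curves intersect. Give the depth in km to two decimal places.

Set φ₀ₐ e^(−βₐz) = φ₀ᵦ e^(−βᵦz) ⇒ ln(φ₀ₐ/φ₀ᵦ) = (βₐ − βᵦ)·z
z = ln(0.61/0.41) / (0.529 − 0.25) = 0.3973 / 0.279 = 1.424 km

1.42 km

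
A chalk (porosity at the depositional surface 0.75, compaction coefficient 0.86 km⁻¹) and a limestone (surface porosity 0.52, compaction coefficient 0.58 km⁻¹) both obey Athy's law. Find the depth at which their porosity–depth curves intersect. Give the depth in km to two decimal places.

1.31 km

Set phi₀ₐ e^(−kₐz) = phi₀ᵦ e^(−kᵦz) ⇒ ln(phi₀ₐ/phi₀ᵦ) = (kₐ − kᵦ)·z
z = ln(0.75/0.52) / (0.86 − 0.58) = 0.3662 / 0.28 = 1.308 km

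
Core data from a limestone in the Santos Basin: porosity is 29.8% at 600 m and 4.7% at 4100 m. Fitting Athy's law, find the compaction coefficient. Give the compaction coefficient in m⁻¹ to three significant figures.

Working in km (1 km = 1000 m; c in km⁻¹ = c in m⁻¹ × 1000):
Athy: n(Z) = n₀ e^(−cZ) ⇒ n₁/n₂ = e^{c(Z₂−Z₁)} ⇒ c = ln(n₁/n₂)/(Z₂−Z₁)
c = ln(0.298/0.047) / (4.1 − 0.6) = ln(6.34) / 3.5 = 1.8469 / 3.5 = 0.5277 km⁻¹

0.000528 m⁻¹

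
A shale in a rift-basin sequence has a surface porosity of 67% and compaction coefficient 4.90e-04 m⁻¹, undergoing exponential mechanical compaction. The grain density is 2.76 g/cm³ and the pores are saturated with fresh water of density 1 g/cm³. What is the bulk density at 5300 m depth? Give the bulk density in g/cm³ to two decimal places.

Working in km (1 km = 1000 m; c in km⁻¹ = c in m⁻¹ × 1000):
Porosity at depth: φ = 0.67·exp(−0.49×5.3) = 0.67×0.0745 = 0.0499
Bulk density: ρ_b = (1−φ)ρ_g + φ·ρ_f = 0.9501×2.76 + 0.0499×1
       = 2.622 + 0.050 = 2.672 g/cm³

2.67 g/cm³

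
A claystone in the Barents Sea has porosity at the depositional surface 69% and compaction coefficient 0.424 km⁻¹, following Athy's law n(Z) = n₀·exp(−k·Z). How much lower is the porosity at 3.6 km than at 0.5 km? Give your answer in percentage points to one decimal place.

40.8 percentage points

n(0.5) = 0.69·e^(−0.424×0.5) = 0.5582
n(3.6) = 0.69·e^(−0.424×3.6) = 0.1499
Δn = 0.5582 − 0.1499 = 0.4082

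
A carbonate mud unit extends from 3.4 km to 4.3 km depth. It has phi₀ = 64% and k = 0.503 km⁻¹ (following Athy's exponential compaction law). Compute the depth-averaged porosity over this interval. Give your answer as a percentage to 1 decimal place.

⟨phi⟩ = (1/(Z₂−Z₁)) ∫ phi₀ e^(−kZ) dZ = phi₀·(e^(−k·Z₁) − e^(−k·Z₂)) / (k·(Z₂−Z₁))
e^(−0.503×3.4) = 0.1808; e^(−0.503×4.3) = 0.1150
⟨phi⟩ = 0.64 × (0.1808 − 0.1150) / (0.503 × 0.9) = 0.64 × 0.1454 = 0.0931

9.3%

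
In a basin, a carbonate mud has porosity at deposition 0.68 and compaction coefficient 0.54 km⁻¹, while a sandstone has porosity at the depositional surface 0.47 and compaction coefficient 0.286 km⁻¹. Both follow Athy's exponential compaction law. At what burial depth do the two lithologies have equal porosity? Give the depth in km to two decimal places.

1.45 km

Set φ₀ₐ e^(−cₐz) = φ₀ᵦ e^(−cᵦz) ⇒ ln(φ₀ₐ/φ₀ᵦ) = (cₐ − cᵦ)·z
z = ln(0.68/0.47) / (0.54 − 0.286) = 0.3694 / 0.254 = 1.454 km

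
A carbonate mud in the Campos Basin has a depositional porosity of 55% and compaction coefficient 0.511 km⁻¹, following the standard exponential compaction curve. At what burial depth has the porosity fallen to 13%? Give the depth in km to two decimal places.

2.82 km

Invert Athy's law: d = ln(φ₀/φ) / β
d = ln(0.55/0.13) / 0.511 = ln(4.231) / 0.511 = 1.4424 / 0.511 = 2.823 km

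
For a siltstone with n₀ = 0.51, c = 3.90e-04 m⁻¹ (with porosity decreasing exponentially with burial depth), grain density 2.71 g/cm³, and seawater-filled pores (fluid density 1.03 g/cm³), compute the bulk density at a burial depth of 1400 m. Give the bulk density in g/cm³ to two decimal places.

2.21 g/cm³

Working in km (1 km = 1000 m; c in km⁻¹ = c in m⁻¹ × 1000):
Porosity at depth: n = 0.51·exp(−0.39×1.4) = 0.51×0.5793 = 0.2954
Bulk density: ρ_b = (1−n)ρ_g + n·ρ_f = 0.7046×2.71 + 0.2954×1.03
       = 1.909 + 0.304 = 2.214 g/cm³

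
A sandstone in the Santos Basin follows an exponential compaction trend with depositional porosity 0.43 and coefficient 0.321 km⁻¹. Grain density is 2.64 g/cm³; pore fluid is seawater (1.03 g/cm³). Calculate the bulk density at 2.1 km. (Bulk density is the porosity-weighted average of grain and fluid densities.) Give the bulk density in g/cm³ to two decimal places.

Porosity at depth: phi = 0.43·exp(−0.321×2.1) = 0.43×0.5096 = 0.2191
Bulk density: ρ_b = (1−phi)ρ_g + phi·ρ_f = 0.7809×2.64 + 0.2191×1.03
       = 2.061 + 0.226 = 2.287 g/cm³

2.29 g/cm³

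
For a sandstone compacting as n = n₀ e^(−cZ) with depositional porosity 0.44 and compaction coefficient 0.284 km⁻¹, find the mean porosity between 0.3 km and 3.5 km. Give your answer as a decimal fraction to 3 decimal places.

⟨n⟩ = (1/(Z₂−Z₁)) ∫ n₀ e^(−cZ) dZ = n₀·(e^(−c·Z₁) − e^(−c·Z₂)) / (c·(Z₂−Z₁))
e^(−0.284×0.3) = 0.9183; e^(−0.284×3.5) = 0.3701
⟨n⟩ = 0.44 × (0.9183 − 0.3701) / (0.284 × 3.2) = 0.44 × 0.6033 = 0.2654

0.265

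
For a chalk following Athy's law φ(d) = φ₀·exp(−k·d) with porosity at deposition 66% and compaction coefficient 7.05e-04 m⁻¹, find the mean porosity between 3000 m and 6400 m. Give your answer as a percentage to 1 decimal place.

Working in km (1 km = 1000 m; k in km⁻¹ = k in m⁻¹ × 1000):
⟨φ⟩ = (1/(d₂−d₁)) ∫ φ₀ e^(−kd) dd = φ₀·(e^(−k·d₁) − e^(−k·d₂)) / (k·(d₂−d₁))
e^(−0.705×3) = 0.1206; e^(−0.705×6.4) = 0.0110
⟨φ⟩ = 0.66 × (0.1206 − 0.0110) / (0.705 × 3.4) = 0.66 × 0.0457 = 0.0302

3.0%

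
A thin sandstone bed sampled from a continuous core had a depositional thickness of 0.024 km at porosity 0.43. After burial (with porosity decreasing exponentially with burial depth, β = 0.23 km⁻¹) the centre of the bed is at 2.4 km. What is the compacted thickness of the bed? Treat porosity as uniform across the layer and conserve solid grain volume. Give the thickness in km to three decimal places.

Porosity at 2.4 km: phi = 0.43·exp(−0.23×2.4) = 0.2476
Solid-volume conservation: h(1−phi) = h₀(1−phi₀) ⇒ h = h₀·(1−phi₀)/(1−phi)
h = 0.024 × (1 − 0.43)/(1 − 0.2476) = 0.024 × 0.7576 = 0.0182 km

0.018 km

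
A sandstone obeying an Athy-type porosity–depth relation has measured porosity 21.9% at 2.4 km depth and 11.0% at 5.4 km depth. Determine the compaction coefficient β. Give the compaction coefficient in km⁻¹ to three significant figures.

Athy: n(Z) = n₀ e^(−βZ) ⇒ n₁/n₂ = e^{β(Z₂−Z₁)} ⇒ β = ln(n₁/n₂)/(Z₂−Z₁)
β = ln(0.219/0.11) / (5.4 − 2.4) = ln(1.991) / 3 = 0.6886 / 3 = 0.2295 km⁻¹

0.230 km⁻¹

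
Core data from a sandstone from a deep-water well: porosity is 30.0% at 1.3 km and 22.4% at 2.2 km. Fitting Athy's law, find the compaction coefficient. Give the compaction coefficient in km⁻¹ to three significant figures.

Athy: n(z) = n₀ e^(−cz) ⇒ n₁/n₂ = e^{c(z₂−z₁)} ⇒ c = ln(n₁/n₂)/(z₂−z₁)
c = ln(0.3/0.224) / (2.2 − 1.3) = ln(1.339) / 0.9 = 0.2921 / 0.9 = 0.3246 km⁻¹

0.325 km⁻¹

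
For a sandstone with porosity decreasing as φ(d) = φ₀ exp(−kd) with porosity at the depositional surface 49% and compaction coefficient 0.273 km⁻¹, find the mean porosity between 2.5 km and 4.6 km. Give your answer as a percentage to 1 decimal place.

⟨φ⟩ = (1/(d₂−d₁)) ∫ φ₀ e^(−kd) dd = φ₀·(e^(−k·d₁) − e^(−k·d₂)) / (k·(d₂−d₁))
e^(−0.273×2.5) = 0.5054; e^(−0.273×4.6) = 0.2848
⟨φ⟩ = 0.49 × (0.5054 − 0.2848) / (0.273 × 2.1) = 0.49 × 0.3846 = 0.1885

18.8%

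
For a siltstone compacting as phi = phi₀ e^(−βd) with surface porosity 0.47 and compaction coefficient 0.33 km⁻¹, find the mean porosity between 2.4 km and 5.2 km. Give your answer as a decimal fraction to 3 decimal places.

0.139

⟨phi⟩ = (1/(d₂−d₁)) ∫ phi₀ e^(−βd) dd = phi₀·(e^(−β·d₁) − e^(−β·d₂)) / (β·(d₂−d₁))
e^(−0.33×2.4) = 0.4529; e^(−0.33×5.2) = 0.1798
⟨phi⟩ = 0.47 × (0.4529 − 0.1798) / (0.33 × 2.8) = 0.47 × 0.2956 = 0.1389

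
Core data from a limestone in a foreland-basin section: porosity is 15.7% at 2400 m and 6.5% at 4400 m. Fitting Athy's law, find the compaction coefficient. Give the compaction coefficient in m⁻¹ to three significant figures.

Working in km (1 km = 1000 m; k in km⁻¹ = k in m⁻¹ × 1000):
Athy: n(Z) = n₀ e^(−kZ) ⇒ n₁/n₂ = e^{k(Z₂−Z₁)} ⇒ k = ln(n₁/n₂)/(Z₂−Z₁)
k = ln(0.157/0.065) / (4.4 − 2.4) = ln(2.415) / 2 = 0.8819 / 2 = 0.4409 km⁻¹

0.000441 m⁻¹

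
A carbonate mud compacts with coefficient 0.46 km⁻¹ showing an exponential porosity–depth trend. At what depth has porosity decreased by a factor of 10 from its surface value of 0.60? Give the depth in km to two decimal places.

φ/φ₀ = 1/10 ⇒ exp(−k·z) = 1/10 ⇒ z = ln(10) / k
z = 2.3026 / 0.46 = 5.006 km

5.01 km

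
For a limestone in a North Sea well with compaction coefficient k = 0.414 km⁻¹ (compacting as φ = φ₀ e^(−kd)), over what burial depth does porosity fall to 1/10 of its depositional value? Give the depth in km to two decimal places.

φ/φ₀ = 1/10 ⇒ exp(−k·d) = 1/10 ⇒ d = ln(10) / k
d = 2.3026 / 0.414 = 5.562 km

5.56 km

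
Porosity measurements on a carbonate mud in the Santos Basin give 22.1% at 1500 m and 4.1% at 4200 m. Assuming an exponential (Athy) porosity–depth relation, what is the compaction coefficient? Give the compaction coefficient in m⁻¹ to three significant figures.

Working in km (1 km = 1000 m; k in km⁻¹ = k in m⁻¹ × 1000):
Athy: φ(z) = φ₀ e^(−kz) ⇒ φ₁/φ₂ = e^{k(z₂−z₁)} ⇒ k = ln(φ₁/φ₂)/(z₂−z₁)
k = ln(0.221/0.041) / (4.2 − 1.5) = ln(5.39) / 2.7 = 1.6846 / 2.7 = 0.6239 km⁻¹

0.000624 m⁻¹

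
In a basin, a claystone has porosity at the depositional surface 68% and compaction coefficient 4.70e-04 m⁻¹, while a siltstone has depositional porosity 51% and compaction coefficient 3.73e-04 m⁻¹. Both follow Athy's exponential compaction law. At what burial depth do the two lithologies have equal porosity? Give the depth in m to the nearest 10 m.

2970 m

Working in km (1 km = 1000 m; k in km⁻¹ = k in m⁻¹ × 1000):
Set n₀ₐ e^(−kₐd) = n₀ᵦ e^(−kᵦd) ⇒ ln(n₀ₐ/n₀ᵦ) = (kₐ − kᵦ)·d
d = ln(0.68/0.51) / (0.47 − 0.373) = 0.2877 / 0.097 = 2.966 km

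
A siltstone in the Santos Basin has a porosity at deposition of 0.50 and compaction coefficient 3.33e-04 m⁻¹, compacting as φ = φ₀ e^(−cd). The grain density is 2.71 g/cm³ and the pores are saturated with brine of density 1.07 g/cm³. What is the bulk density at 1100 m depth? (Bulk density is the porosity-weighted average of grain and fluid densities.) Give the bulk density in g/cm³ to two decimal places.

2.14 g/cm³

Working in km (1 km = 1000 m; c in km⁻¹ = c in m⁻¹ × 1000):
Porosity at depth: φ = 0.5·exp(−0.333×1.1) = 0.5×0.6933 = 0.3466
Bulk density: ρ_b = (1−φ)ρ_g + φ·ρ_f = 0.6534×2.71 + 0.3466×1.07
       = 1.771 + 0.371 = 2.141 g/cm³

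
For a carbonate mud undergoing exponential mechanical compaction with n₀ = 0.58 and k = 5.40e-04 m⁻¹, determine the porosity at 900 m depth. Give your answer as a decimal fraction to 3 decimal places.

Working in km (1 km = 1000 m; k in km⁻¹ = k in m⁻¹ × 1000):
n = n₀·exp(−k·Z) = 0.58 × exp(−0.54 × 0.9) = 0.58 × exp(−0.486)
  = 0.58 × 0.6151 = 0.3567

0.357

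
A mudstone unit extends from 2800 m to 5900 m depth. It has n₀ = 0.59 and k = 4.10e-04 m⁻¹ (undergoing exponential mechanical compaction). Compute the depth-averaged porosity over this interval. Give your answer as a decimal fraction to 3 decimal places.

0.106

Working in km (1 km = 1000 m; k in km⁻¹ = k in m⁻¹ × 1000):
⟨n⟩ = (1/(z₂−z₁)) ∫ n₀ e^(−kz) dz = n₀·(e^(−k·z₁) − e^(−k·z₂)) / (k·(z₂−z₁))
e^(−0.41×2.8) = 0.3173; e^(−0.41×5.9) = 0.0890
⟨n⟩ = 0.59 × (0.3173 − 0.0890) / (0.41 × 3.1) = 0.59 × 0.1796 = 0.1060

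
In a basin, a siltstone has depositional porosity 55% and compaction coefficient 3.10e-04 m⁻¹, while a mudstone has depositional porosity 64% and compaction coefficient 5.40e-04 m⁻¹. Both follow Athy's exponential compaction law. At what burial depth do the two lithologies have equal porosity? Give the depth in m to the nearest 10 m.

660 m

Working in km (1 km = 1000 m; c in km⁻¹ = c in m⁻¹ × 1000):
Set φ₀ₐ e^(−cₐZ) = φ₀ᵦ e^(−cᵦZ) ⇒ ln(φ₀ₐ/φ₀ᵦ) = (cₐ − cᵦ)·Z
Z = ln(0.55/0.64) / (0.31 − 0.54) = -0.1515 / -0.23 = 0.659 km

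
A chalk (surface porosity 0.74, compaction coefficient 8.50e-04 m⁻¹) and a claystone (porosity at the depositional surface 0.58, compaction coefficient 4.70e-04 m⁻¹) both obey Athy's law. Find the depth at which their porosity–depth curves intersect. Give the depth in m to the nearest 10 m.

Working in km (1 km = 1000 m; k in km⁻¹ = k in m⁻¹ × 1000):
Set φ₀ₐ e^(−kₐd) = φ₀ᵦ e^(−kᵦd) ⇒ ln(φ₀ₐ/φ₀ᵦ) = (kₐ − kᵦ)·d
d = ln(0.74/0.58) / (0.85 − 0.47) = 0.2436 / 0.38 = 0.641 km

640 m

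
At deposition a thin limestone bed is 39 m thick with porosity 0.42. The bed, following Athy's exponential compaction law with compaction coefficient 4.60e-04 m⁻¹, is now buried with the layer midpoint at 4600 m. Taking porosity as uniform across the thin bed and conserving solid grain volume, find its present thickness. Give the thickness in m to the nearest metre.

24 m

Working in km (1 km = 1000 m; c in km⁻¹ = c in m⁻¹ × 1000):
Porosity at 4.6 km: φ = 0.42·exp(−0.46×4.6) = 0.0506
Solid-volume conservation: h(1−φ) = h₀(1−φ₀) ⇒ h = h₀·(1−φ₀)/(1−φ)
h = 0.039 × (1 − 0.42)/(1 − 0.0506) = 0.039 × 0.6109 = 0.0238 km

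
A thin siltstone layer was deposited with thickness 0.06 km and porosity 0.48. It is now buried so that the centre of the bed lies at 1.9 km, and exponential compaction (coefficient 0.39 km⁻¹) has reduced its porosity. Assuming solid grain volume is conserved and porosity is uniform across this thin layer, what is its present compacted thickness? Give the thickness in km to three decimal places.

0.040 km

Porosity at 1.9 km: n = 0.48·exp(−0.39×1.9) = 0.2288
Solid-volume conservation: h(1−n) = h₀(1−n₀) ⇒ h = h₀·(1−n₀)/(1−n)
h = 0.06 × (1 − 0.48)/(1 − 0.2288) = 0.06 × 0.6743 = 0.0405 km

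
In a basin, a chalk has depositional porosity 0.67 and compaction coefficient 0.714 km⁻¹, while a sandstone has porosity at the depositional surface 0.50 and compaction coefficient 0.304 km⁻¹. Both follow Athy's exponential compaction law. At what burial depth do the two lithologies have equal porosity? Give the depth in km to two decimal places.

0.71 km

Set phi₀ₐ e^(−kₐZ) = phi₀ᵦ e^(−kᵦZ) ⇒ ln(phi₀ₐ/phi₀ᵦ) = (kₐ − kᵦ)·Z
Z = ln(0.67/0.5) / (0.714 − 0.304) = 0.2927 / 0.41 = 0.714 km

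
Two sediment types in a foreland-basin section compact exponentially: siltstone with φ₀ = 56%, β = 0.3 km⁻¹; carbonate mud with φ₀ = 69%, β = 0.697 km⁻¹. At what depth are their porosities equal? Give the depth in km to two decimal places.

0.53 km

Set φ₀ₐ e^(−βₐz) = φ₀ᵦ e^(−βᵦz) ⇒ ln(φ₀ₐ/φ₀ᵦ) = (βₐ − βᵦ)·z
z = ln(0.56/0.69) / (0.3 − 0.697) = -0.2088 / -0.397 = 0.526 km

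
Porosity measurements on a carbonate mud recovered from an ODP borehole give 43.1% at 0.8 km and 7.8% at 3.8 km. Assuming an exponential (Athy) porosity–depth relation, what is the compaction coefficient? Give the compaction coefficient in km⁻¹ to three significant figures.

0.570 km⁻¹

Athy: phi(z) = phi₀ e^(−cz) ⇒ phi₁/phi₂ = e^{c(z₂−z₁)} ⇒ c = ln(phi₁/phi₂)/(z₂−z₁)
c = ln(0.431/0.078) / (3.8 − 0.8) = ln(5.526) / 3 = 1.7094 / 3 = 0.5698 km⁻¹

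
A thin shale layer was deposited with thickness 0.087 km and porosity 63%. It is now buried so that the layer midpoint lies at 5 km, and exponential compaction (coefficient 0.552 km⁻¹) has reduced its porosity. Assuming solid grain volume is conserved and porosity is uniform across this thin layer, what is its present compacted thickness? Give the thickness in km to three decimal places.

0.034 km

Porosity at 5 km: φ = 0.63·exp(−0.552×5) = 0.0399
Solid-volume conservation: h(1−φ) = h₀(1−φ₀) ⇒ h = h₀·(1−φ₀)/(1−φ)
h = 0.087 × (1 − 0.63)/(1 − 0.0399) = 0.087 × 0.3854 = 0.0335 km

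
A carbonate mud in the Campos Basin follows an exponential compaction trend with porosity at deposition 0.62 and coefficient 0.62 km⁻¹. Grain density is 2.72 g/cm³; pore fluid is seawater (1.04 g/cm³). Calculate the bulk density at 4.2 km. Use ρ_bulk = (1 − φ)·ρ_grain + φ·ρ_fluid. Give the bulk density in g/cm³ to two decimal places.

Porosity at depth: phi = 0.62·exp(−0.62×4.2) = 0.62×0.0740 = 0.0459
Bulk density: ρ_b = (1−phi)ρ_g + phi·ρ_f = 0.9541×2.72 + 0.0459×1.04
       = 2.595 + 0.048 = 2.643 g/cm³

2.64 g/cm³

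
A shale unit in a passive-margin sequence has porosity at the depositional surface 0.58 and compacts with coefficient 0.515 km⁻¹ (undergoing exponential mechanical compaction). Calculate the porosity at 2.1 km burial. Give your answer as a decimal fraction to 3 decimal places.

0.197

phi = phi₀·exp(−β·d) = 0.58 × exp(−0.515 × 2.1) = 0.58 × exp(−1.082)
  = 0.58 × 0.3391 = 0.1967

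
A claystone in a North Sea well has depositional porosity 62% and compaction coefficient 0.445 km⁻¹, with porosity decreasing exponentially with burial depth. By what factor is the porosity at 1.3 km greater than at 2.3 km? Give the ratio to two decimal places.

1.56

φ(Z₁)/φ(Z₂) = e^(−k·Z₁)/e^(−k·Z₂) = e^{k(Z₂−Z₁)}
= exp(0.445 × 1) = exp(0.445) = 1.5605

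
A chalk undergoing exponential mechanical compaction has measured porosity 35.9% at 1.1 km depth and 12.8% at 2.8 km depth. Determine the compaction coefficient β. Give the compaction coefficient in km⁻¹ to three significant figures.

0.607 km⁻¹

Athy: phi(Z) = phi₀ e^(−βZ) ⇒ phi₁/phi₂ = e^{β(Z₂−Z₁)} ⇒ β = ln(phi₁/phi₂)/(Z₂−Z₁)
β = ln(0.359/0.128) / (2.8 − 1.1) = ln(2.805) / 1.7 = 1.0313 / 1.7 = 0.6066 km⁻¹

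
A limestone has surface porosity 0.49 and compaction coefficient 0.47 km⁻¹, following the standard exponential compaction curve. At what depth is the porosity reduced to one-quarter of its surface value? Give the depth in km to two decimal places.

2.95 km

phi/phi₀ = 1/4 ⇒ exp(−β·z) = 1/4 ⇒ z = ln(4) / β
z = 1.3863 / 0.47 = 2.950 km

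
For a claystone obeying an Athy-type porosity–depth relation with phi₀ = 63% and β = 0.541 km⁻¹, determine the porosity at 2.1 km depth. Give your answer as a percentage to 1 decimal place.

20.2%

phi = phi₀·exp(−β·d) = 0.63 × exp(−0.541 × 2.1) = 0.63 × exp(−1.136)
  = 0.63 × 0.3211 = 0.2023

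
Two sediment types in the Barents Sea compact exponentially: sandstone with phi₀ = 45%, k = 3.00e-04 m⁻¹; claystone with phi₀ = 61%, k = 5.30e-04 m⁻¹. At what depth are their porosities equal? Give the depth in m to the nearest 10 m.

1320 m

Working in km (1 km = 1000 m; k in km⁻¹ = k in m⁻¹ × 1000):
Set phi₀ₐ e^(−kₐz) = phi₀ᵦ e^(−kᵦz) ⇒ ln(phi₀ₐ/phi₀ᵦ) = (kₐ − kᵦ)·z
z = ln(0.45/0.61) / (0.3 − 0.53) = -0.3042 / -0.23 = 1.323 km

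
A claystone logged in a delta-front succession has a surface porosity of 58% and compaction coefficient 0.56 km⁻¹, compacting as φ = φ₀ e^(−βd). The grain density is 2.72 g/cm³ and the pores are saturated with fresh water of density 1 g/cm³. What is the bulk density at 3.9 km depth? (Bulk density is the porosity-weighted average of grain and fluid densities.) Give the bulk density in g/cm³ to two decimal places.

2.61 g/cm³

Porosity at depth: φ = 0.58·exp(−0.56×3.9) = 0.58×0.1126 = 0.0653
Bulk density: ρ_b = (1−φ)ρ_g + φ·ρ_f = 0.9347×2.72 + 0.0653×1
       = 2.542 + 0.065 = 2.608 g/cm³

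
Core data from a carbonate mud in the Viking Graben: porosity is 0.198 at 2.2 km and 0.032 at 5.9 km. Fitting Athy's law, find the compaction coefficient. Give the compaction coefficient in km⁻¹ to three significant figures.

Athy: phi(d) = phi₀ e^(−βd) ⇒ phi₁/phi₂ = e^{β(d₂−d₁)} ⇒ β = ln(phi₁/phi₂)/(d₂−d₁)
β = ln(0.198/0.032) / (5.9 − 2.2) = ln(6.188) / 3.7 = 1.8225 / 3.7 = 0.4926 km⁻¹

0.493 km⁻¹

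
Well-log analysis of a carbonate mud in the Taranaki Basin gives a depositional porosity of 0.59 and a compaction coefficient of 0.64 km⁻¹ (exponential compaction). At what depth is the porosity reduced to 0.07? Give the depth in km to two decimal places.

3.33 km

Invert Athy's law: Z = ln(n₀/n) / β
Z = ln(0.59/0.07) / 0.64 = ln(8.429) / 0.64 = 2.1316 / 0.64 = 3.331 km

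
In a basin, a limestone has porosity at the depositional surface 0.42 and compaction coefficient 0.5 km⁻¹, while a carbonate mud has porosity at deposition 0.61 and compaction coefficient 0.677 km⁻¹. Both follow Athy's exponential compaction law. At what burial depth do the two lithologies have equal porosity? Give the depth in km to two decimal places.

Set phi₀ₐ e^(−βₐz) = phi₀ᵦ e^(−βᵦz) ⇒ ln(phi₀ₐ/phi₀ᵦ) = (βₐ − βᵦ)·z
z = ln(0.42/0.61) / (0.5 − 0.677) = -0.3732 / -0.177 = 2.108 km

2.11 km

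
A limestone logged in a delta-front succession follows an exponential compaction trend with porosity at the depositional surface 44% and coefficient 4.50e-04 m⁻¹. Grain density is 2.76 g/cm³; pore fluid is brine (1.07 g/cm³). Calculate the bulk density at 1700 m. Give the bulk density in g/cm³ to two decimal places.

Working in km (1 km = 1000 m; c in km⁻¹ = c in m⁻¹ × 1000):
Porosity at depth: n = 0.44·exp(−0.45×1.7) = 0.44×0.4653 = 0.2047
Bulk density: ρ_b = (1−n)ρ_g + n·ρ_f = 0.7953×2.76 + 0.2047×1.07
       = 2.195 + 0.219 = 2.414 g/cm³

2.41 g/cm³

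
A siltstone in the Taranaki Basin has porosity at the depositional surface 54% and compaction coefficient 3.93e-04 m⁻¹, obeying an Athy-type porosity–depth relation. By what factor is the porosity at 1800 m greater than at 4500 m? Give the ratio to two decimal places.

2.89

Working in km (1 km = 1000 m; k in km⁻¹ = k in m⁻¹ × 1000):
φ(z₁)/φ(z₂) = e^(−k·z₁)/e^(−k·z₂) = e^{k(z₂−z₁)}
= exp(0.393 × 2.7) = exp(1.061) = 2.8895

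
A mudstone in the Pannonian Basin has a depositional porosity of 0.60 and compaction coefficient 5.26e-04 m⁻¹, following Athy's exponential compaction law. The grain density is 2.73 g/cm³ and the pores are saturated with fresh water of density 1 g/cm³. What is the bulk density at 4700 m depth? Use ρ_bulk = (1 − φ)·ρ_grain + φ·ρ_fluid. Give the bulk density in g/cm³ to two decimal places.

2.64 g/cm³

Working in km (1 km = 1000 m; k in km⁻¹ = k in m⁻¹ × 1000):
Porosity at depth: n = 0.6·exp(−0.526×4.7) = 0.6×0.0844 = 0.0506
Bulk density: ρ_b = (1−n)ρ_g + n·ρ_f = 0.9494×2.73 + 0.0506×1
       = 2.592 + 0.051 = 2.642 g/cm³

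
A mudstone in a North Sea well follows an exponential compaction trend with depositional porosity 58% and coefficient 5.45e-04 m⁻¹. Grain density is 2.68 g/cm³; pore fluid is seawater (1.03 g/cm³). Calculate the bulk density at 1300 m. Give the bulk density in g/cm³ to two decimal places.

Working in km (1 km = 1000 m; k in km⁻¹ = k in m⁻¹ × 1000):
Porosity at depth: n = 0.58·exp(−0.545×1.3) = 0.58×0.4924 = 0.2856
Bulk density: ρ_b = (1−n)ρ_g + n·ρ_f = 0.7144×2.68 + 0.2856×1.03
       = 1.915 + 0.294 = 2.209 g/cm³

2.21 g/cm³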